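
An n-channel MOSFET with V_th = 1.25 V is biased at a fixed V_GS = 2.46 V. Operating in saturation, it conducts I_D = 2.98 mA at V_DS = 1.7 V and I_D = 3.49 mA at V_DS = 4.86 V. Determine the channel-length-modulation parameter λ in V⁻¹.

λ = 0.0597 V⁻¹

With V_GS fixed, I_D ∝ (1 + λ V_DS) in saturation, so I_D2/I_D1 = (1 + λ V_DS2)/(1 + λ V_DS1).
3.49/2.98 = 1.171 = (1 + 4.86 λ)/(1 + 1.7 λ).
Solving: λ (I_D1 V_DS2 − I_D2 V_DS1) = I_D2 − I_D1, so λ = (3.49 − 2.98) / (2.98 × 4.86 − 3.49 × 1.7) = 0.51 / 8.55 = 0.0597 V⁻¹.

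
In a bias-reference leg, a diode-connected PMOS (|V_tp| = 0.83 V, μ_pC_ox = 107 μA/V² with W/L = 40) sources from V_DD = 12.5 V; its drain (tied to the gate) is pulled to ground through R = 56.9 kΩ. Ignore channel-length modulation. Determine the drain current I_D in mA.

With gate tied to drain, V_SG = V_SD ≥ V_SG − |V_tp|, so the device is in saturation.
k_p = μ_pC_ox · (W/L) = 4.28 mA/V².
KCL at the drain: ½ k_p (V_SG − |V_tp|)² = (V_DD − V_SG)/R.
Let x = V_SG − 0.83. Then 122 x² + x − 11.67 = 0, giving x = 0.306 V (positive root), so V_SG = 1.14 V.
I_D = (V_DD − V_SG)/R = (12.5 − 1.14) / 56.9 = 0.2 mA.

I_D = 0.200 mA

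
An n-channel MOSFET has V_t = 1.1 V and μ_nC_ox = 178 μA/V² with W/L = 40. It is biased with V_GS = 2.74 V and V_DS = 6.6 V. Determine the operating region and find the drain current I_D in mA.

Saturation; I_D = 9.57 mA

k_n = μ_nC_ox · (W/L) = 7.12 mA/V².
V_ov = V_GS − V_t = 2.74 − 1.1 = 1.64 V.
Since V_DS = 6.6 V ≥ V_ov = 1.64 V, the device is in saturation.
I_D = ½ k_n V_ov² = 0.5 × 7.12 × 1.64² = 9.57 mA.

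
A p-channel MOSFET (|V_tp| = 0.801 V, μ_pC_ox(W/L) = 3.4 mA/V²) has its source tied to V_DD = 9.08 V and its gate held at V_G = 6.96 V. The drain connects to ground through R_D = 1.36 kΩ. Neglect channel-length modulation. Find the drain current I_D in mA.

I_D = 2.96 mA

V_SG = V_DD − V_G = 9.08 − 6.96 = 2.12 V, so V_ov = 2.12 − 0.801 = 1.32 V.
Assume saturation: I_D = ½ k_p V_ov² = 0.5 × 3.4 × 1.32² = 2.96 mA, giving V_SD = V_DD − I_D R_D = 9.08 − 2.96 × 1.36 = 5.06 V.
V_SD = 5.06 V ≥ V_ov = 1.32 V, confirming saturation.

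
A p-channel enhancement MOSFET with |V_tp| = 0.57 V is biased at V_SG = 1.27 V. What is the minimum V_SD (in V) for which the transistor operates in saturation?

V_SD,sat = 0.700 V

The boundary between triode and saturation is V_SD = V_SG − |V_tp| = V_ov.
V_ov = 1.27 − 0.57 = 0.7 V.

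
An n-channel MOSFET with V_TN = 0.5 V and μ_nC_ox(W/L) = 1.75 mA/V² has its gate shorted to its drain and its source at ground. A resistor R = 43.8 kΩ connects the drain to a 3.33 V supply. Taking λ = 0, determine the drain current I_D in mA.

I_D = 0.0587 mA

With gate tied to drain, V_GS = V_DS ≥ V_GS − V_TN, so the device is in saturation.
KCL at the drain: ½ k_n (V_GS − V_TN)² = (V_DD − V_GS)/R.
Let x = V_GS − 0.5. Then 38.3 x² + x − 2.83 = 0, giving x = 0.259 V (positive root), so V_GS = 0.759 V.
I_D = (V_DD − V_GS)/R = (3.33 − 0.759) / 43.8 = 0.0587 mA.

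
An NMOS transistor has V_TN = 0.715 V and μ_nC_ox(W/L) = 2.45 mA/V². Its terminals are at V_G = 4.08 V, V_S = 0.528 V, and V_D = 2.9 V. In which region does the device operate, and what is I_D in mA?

V_GS = V_G − V_S = 4.08 − 0.528 = 3.55 V; V_DS = V_D − V_S = 2.9 − 0.528 = 2.37 V.
V_ov = V_GS − V_TN = 3.55 − 0.715 = 2.84 V.
Since V_DS = 2.37 V < V_ov = 2.84 V, the device is in the triode region.
I_D = k_n [V_ov · V_DS − ½ V_DS²] = 2.45 × [2.84 × 2.37 − 0.5 × 2.37²] = 9.59 mA.

Triode; I_D = 9.59 mA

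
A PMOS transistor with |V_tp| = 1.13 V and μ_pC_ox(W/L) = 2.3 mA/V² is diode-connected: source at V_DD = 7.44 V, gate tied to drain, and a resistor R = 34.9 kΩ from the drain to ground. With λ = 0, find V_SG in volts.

V_SG = 1.51 V

With gate tied to drain, V_SG = V_SD ≥ V_SG − |V_tp|, so the device is in saturation.
KCL at the drain: ½ k_p (V_SG − |V_tp|)² = (V_DD − V_SG)/R.
Let x = V_SG − 1.13. Then 40.1 x² + x − 6.31 = 0, giving x = 0.384 V (positive root), so V_SG = 1.51 V.
I_D = (V_DD − V_SG)/R = (7.44 − 1.51) / 34.9 = 0.17 mA.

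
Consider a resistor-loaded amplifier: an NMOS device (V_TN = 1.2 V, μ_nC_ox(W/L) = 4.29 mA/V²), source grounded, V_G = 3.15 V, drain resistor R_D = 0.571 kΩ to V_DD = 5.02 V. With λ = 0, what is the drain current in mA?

I_D = 6.78 mA

V_GS = V_G = 3.15 V, so V_ov = 3.15 − 1.2 = 1.95 V.
Assume saturation: I_D = ½ k_n V_ov² = 0.5 × 4.29 × 1.95² = 8.16 mA, giving V_DS = V_DD − I_D R_D = 5.02 − 8.16 × 0.571 = 0.363 V.
But 0.363 V < V_ov = 1.95 V, so the device is actually in triode.
In triode I_D = k_n[V_ov V_DS − ½ V_DS²] and I_D = (V_DD − V_DS)/R_D. Equating: 1.22 V_DS² − 5.777 V_DS + 5.02 = 0, giving V_DS = 1.15 V (the root below V_ov).
I_D = (5.02 − 1.15) / 0.571 = 6.78 mA.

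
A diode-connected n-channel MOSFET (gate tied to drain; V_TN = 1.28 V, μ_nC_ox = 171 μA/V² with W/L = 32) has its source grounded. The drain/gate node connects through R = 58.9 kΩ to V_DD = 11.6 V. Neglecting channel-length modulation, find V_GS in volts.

V_GS = 1.53 V

With gate tied to drain, V_GS = V_DS ≥ V_GS − V_TN, so the device is in saturation.
k_n = μ_nC_ox · (W/L) = 5.472 mA/V².
KCL at the drain: ½ k_n (V_GS − V_TN)² = (V_DD − V_GS)/R.
Let x = V_GS − 1.28. Then 161 x² + x − 10.32 = 0, giving x = 0.25 V (positive root), so V_GS = 1.53 V.
I_D = (V_DD − V_GS)/R = (11.6 − 1.53) / 58.9 = 0.171 mA.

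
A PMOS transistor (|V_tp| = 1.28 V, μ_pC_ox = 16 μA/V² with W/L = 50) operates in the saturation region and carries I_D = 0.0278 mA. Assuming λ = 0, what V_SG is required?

V_SG = 1.54 V

k_p = μ_pC_ox · (W/L) = 0.8 mA/V².
In saturation I_D = ½ k_p (V_SG − |V_tp|)², so V_SG − |V_tp| = √(2 I_D / k_p) = √(2 × 0.0278 / 0.8) = 0.264 V.
V_SG = 1.28 + 0.264 = 1.54 V.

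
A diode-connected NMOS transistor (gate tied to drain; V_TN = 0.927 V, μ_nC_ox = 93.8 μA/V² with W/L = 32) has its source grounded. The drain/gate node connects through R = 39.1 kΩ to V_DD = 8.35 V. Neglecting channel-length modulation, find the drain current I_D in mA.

With gate tied to drain, V_GS = V_DS ≥ V_GS − V_TN, so the device is in saturation.
k_n = μ_nC_ox · (W/L) = 3.002 mA/V².
KCL at the drain: ½ k_n (V_GS − V_TN)² = (V_DD − V_GS)/R.
Let x = V_GS − 0.927. Then 58.7 x² + x − 7.423 = 0, giving x = 0.347 V (positive root), so V_GS = 1.27 V.
I_D = (V_DD − V_GS)/R = (8.35 − 1.27) / 39.1 = 0.181 mA.

I_D = 0.181 mA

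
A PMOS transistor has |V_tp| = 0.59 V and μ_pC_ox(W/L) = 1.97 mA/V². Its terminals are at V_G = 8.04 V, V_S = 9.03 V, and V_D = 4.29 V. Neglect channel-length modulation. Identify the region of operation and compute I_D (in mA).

Saturation; I_D = 0.158 mA

V_SG = V_S − V_G = 9.03 − 8.04 = 0.99 V; V_SD = V_S − V_D = 9.03 − 4.29 = 4.74 V.
V_ov = V_SG − |V_tp| = 0.99 − 0.59 = 0.4 V.
Since V_SD = 4.74 V ≥ V_ov = 0.4 V, the device is in saturation.
I_D = ½ k_p V_ov² = 0.5 × 1.97 × 0.4² = 0.158 mA.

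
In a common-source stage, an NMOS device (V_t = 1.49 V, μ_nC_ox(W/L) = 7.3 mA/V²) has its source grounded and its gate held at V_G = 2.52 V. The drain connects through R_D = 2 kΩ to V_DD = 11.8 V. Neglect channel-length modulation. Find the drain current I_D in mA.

I_D = 3.87 mA

V_GS = V_G = 2.52 V, so V_ov = 2.52 − 1.49 = 1.03 V.
Assume saturation: I_D = ½ k_n V_ov² = 0.5 × 7.3 × 1.03² = 3.87 mA, giving V_DS = V_DD − I_D R_D = 11.8 − 3.87 × 2 = 4.06 V.
V_DS = 4.06 V ≥ V_ov = 1.03 V, confirming saturation.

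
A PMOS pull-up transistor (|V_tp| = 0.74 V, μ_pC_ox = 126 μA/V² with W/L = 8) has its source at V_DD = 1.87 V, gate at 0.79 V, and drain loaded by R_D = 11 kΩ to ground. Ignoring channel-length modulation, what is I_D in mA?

V_SG = V_DD − V_G = 1.87 − 0.79 = 1.08 V, so V_ov = 1.08 − 0.74 = 0.34 V.
k_p = μ_pC_ox · (W/L) = 1.008 mA/V².
Assume saturation: I_D = ½ k_p V_ov² = 0.5 × 1.008 × 0.34² = 0.0583 mA, giving V_SD = V_DD − I_D R_D = 1.87 − 0.0583 × 11 = 1.23 V.
V_SD = 1.23 V ≥ V_ov = 0.34 V, confirming saturation.

I_D = 0.0583 mA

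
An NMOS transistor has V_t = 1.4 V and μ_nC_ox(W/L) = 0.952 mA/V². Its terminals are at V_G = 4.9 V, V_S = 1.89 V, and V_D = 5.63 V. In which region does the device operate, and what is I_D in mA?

V_GS = V_G − V_S = 4.9 − 1.89 = 3.01 V; V_DS = V_D − V_S = 5.63 − 1.89 = 3.74 V.
V_ov = V_GS − V_t = 3.01 − 1.4 = 1.61 V.
Since V_DS = 3.74 V ≥ V_ov = 1.61 V, the device is in saturation.
I_D = ½ k_n V_ov² = 0.5 × 0.952 × 1.61² = 1.23 mA.

Saturation; I_D = 1.23 mA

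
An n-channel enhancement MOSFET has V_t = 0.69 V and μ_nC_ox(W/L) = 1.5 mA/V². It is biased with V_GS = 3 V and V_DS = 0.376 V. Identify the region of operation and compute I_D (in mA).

Triode; I_D = 1.20 mA

V_ov = V_GS − V_t = 3 − 0.69 = 2.31 V.
Since V_DS = 0.376 V < V_ov = 2.31 V, the device is in the triode region.
I_D = k_n [V_ov · V_DS − ½ V_DS²] = 1.5 × [2.31 × 0.376 − 0.5 × 0.376²] = 1.2 mA.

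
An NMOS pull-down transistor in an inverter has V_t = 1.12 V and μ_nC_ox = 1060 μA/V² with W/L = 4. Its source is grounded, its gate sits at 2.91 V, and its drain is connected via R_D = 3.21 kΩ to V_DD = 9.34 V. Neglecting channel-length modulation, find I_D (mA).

I_D = 2.78 mA

V_GS = V_G = 2.91 V, so V_ov = 2.91 − 1.12 = 1.79 V.
k_n = μ_nC_ox · (W/L) = 4.24 mA/V².
Assume saturation: I_D = ½ k_n V_ov² = 0.5 × 4.24 × 1.79² = 6.79 mA, giving V_DS = V_DD − I_D R_D = 9.34 − 6.79 × 3.21 = -12.5 V.
But -12.5 V < V_ov = 1.79 V, so the device is actually in triode.
In triode I_D = k_n[V_ov V_DS − ½ V_DS²] and I_D = (V_DD − V_DS)/R_D. Equating: 6.81 V_DS² − 25.36 V_DS + 9.34 = 0, giving V_DS = 0.414 V (the root below V_ov).
I_D = (9.34 − 0.414) / 3.21 = 2.78 mA.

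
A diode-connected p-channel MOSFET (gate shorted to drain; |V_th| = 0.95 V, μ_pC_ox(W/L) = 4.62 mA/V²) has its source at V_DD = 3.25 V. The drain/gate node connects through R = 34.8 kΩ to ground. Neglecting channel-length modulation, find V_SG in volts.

V_SG = 1.11 V

With gate tied to drain, V_SG = V_SD ≥ V_SG − |V_th|, so the device is in saturation.
KCL at the drain: ½ k_p (V_SG − |V_th|)² = (V_DD − V_SG)/R.
Let x = V_SG − 0.95. Then 80.4 x² + x − 2.3 = 0, giving x = 0.163 V (positive root), so V_SG = 1.11 V.
I_D = (V_DD − V_SG)/R = (3.25 − 1.11) / 34.8 = 0.0614 mA.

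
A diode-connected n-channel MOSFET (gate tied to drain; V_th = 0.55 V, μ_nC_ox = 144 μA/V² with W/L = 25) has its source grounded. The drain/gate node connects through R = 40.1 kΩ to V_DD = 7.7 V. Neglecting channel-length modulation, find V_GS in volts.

With gate tied to drain, V_GS = V_DS ≥ V_GS − V_th, so the device is in saturation.
k_n = μ_nC_ox · (W/L) = 3.6 mA/V².
KCL at the drain: ½ k_n (V_GS − V_th)² = (V_DD − V_GS)/R.
Let x = V_GS − 0.55. Then 72.2 x² + x − 7.15 = 0, giving x = 0.308 V (positive root), so V_GS = 0.858 V.
I_D = (V_DD − V_GS)/R = (7.7 − 0.858) / 40.1 = 0.171 mA.

V_GS = 0.858 V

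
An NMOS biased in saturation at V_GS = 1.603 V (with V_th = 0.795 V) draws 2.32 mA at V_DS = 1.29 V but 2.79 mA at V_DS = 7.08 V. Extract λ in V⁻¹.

With V_GS fixed, I_D ∝ (1 + λ V_DS) in saturation, so I_D2/I_D1 = (1 + λ V_DS2)/(1 + λ V_DS1).
2.79/2.32 = 1.203 = (1 + 7.08 λ)/(1 + 1.29 λ).
Solving: λ (I_D1 V_DS2 − I_D2 V_DS1) = I_D2 − I_D1, so λ = (2.79 − 2.32) / (2.32 × 7.08 − 2.79 × 1.29) = 0.47 / 12.8 = 0.0366 V⁻¹.

λ = 0.0366 V⁻¹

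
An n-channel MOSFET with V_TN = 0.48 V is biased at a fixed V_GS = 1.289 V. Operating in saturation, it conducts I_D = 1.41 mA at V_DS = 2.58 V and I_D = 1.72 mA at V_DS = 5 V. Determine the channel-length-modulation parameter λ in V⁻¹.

With V_GS fixed, I_D ∝ (1 + λ V_DS) in saturation, so I_D2/I_D1 = (1 + λ V_DS2)/(1 + λ V_DS1).
1.72/1.41 = 1.22 = (1 + 5 λ)/(1 + 2.58 λ).
Solving: λ (I_D1 V_DS2 − I_D2 V_DS1) = I_D2 − I_D1, so λ = (1.72 − 1.41) / (1.41 × 5 − 1.72 × 2.58) = 0.31 / 2.61 = 0.119 V⁻¹.

λ = 0.119 V⁻¹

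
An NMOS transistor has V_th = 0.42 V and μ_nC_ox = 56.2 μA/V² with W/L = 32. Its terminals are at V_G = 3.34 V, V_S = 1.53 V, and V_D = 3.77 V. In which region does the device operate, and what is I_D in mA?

Saturation; I_D = 1.74 mA

V_GS = V_G − V_S = 3.34 − 1.53 = 1.81 V; V_DS = V_D − V_S = 3.77 − 1.53 = 2.24 V.
k_n = μ_nC_ox · (W/L) = 1.798 mA/V².
V_ov = V_GS − V_th = 1.81 − 0.42 = 1.39 V.
Since V_DS = 2.24 V ≥ V_ov = 1.39 V, the device is in saturation.
I_D = ½ k_n V_ov² = 0.5 × 1.798 × 1.39² = 1.74 mA.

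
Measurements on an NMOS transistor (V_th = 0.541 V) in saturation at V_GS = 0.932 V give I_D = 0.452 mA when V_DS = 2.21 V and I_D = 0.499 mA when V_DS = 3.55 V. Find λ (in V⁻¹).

With V_GS fixed, I_D ∝ (1 + λ V_DS) in saturation, so I_D2/I_D1 = (1 + λ V_DS2)/(1 + λ V_DS1).
0.499/0.452 = 1.104 = (1 + 3.55 λ)/(1 + 2.21 λ).
Solving: λ (I_D1 V_DS2 − I_D2 V_DS1) = I_D2 − I_D1, so λ = (0.499 − 0.452) / (0.452 × 3.55 − 0.499 × 2.21) = 0.047 / 0.502 = 0.0937 V⁻¹.

λ = 0.0937 V⁻¹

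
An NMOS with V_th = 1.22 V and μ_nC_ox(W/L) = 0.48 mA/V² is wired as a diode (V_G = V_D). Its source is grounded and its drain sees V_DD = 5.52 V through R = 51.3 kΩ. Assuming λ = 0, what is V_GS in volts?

With gate tied to drain, V_GS = V_DS ≥ V_GS − V_th, so the device is in saturation.
KCL at the drain: ½ k_n (V_GS − V_th)² = (V_DD − V_GS)/R.
Let x = V_GS − 1.22. Then 12.3 x² + x − 4.3 = 0, giving x = 0.552 V (positive root), so V_GS = 1.77 V.
I_D = (V_DD − V_GS)/R = (5.52 − 1.77) / 51.3 = 0.0731 mA.

V_GS = 1.77 V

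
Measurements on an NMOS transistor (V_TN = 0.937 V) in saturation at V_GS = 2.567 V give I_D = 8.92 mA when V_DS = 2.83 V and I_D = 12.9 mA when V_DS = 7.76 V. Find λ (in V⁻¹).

λ = 0.122 V⁻¹

With V_GS fixed, I_D ∝ (1 + λ V_DS) in saturation, so I_D2/I_D1 = (1 + λ V_DS2)/(1 + λ V_DS1).
12.9/8.92 = 1.446 = (1 + 7.76 λ)/(1 + 2.83 λ).
Solving: λ (I_D1 V_DS2 − I_D2 V_DS1) = I_D2 − I_D1, so λ = (12.9 − 8.92) / (8.92 × 7.76 − 12.9 × 2.83) = 3.98 / 32.7 = 0.122 V⁻¹.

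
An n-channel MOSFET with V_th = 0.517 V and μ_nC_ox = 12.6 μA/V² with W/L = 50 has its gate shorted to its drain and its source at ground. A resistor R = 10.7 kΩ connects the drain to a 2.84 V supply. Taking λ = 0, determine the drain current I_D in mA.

I_D = 0.152 mA

With gate tied to drain, V_GS = V_DS ≥ V_GS − V_th, so the device is in saturation.
k_n = μ_nC_ox · (W/L) = 0.63 mA/V².
KCL at the drain: ½ k_n (V_GS − V_th)² = (V_DD − V_GS)/R.
Let x = V_GS − 0.517. Then 3.37 x² + x − 2.323 = 0, giving x = 0.695 V (positive root), so V_GS = 1.21 V.
I_D = (V_DD − V_GS)/R = (2.84 − 1.21) / 10.7 = 0.152 mA.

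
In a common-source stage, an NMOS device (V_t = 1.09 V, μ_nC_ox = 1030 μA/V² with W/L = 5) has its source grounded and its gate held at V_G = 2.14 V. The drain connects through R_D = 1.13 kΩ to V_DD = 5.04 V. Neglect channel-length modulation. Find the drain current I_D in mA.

V_GS = V_G = 2.14 V, so V_ov = 2.14 − 1.09 = 1.05 V.
k_n = μ_nC_ox · (W/L) = 5.15 mA/V².
Assume saturation: I_D = ½ k_n V_ov² = 0.5 × 5.15 × 1.05² = 2.84 mA, giving V_DS = V_DD − I_D R_D = 5.04 − 2.84 × 1.13 = 1.83 V.
V_DS = 1.83 V ≥ V_ov = 1.05 V, confirming saturation.

I_D = 2.84 mA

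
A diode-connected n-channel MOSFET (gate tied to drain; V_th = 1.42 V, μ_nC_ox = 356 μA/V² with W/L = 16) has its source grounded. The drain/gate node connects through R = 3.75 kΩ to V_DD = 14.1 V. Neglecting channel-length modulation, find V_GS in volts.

V_GS = 2.46 V

With gate tied to drain, V_GS = V_DS ≥ V_GS − V_th, so the device is in saturation.
k_n = μ_nC_ox · (W/L) = 5.696 mA/V².
KCL at the drain: ½ k_n (V_GS − V_th)² = (V_DD − V_GS)/R.
Let x = V_GS − 1.42. Then 10.7 x² + x − 12.68 = 0, giving x = 1.04 V (positive root), so V_GS = 2.46 V.
I_D = (V_DD − V_GS)/R = (14.1 − 2.46) / 3.75 = 3.1 mA.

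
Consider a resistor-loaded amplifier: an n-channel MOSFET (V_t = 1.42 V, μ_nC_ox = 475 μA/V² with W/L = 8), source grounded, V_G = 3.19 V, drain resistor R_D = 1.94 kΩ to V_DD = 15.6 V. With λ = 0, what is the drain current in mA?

V_GS = V_G = 3.19 V, so V_ov = 3.19 − 1.42 = 1.77 V.
k_n = μ_nC_ox · (W/L) = 3.8 mA/V².
Assume saturation: I_D = ½ k_n V_ov² = 0.5 × 3.8 × 1.77² = 5.95 mA, giving V_DS = V_DD − I_D R_D = 15.6 − 5.95 × 1.94 = 4.05 V.
V_DS = 4.05 V ≥ V_ov = 1.77 V, confirming saturation.

I_D = 5.95 mA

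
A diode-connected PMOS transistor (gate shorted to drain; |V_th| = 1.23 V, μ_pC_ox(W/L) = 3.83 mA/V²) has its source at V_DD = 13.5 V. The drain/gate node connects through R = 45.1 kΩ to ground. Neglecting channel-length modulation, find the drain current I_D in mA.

I_D = 0.264 mA

With gate tied to drain, V_SG = V_SD ≥ V_SG − |V_th|, so the device is in saturation.
KCL at the drain: ½ k_p (V_SG − |V_th|)² = (V_DD − V_SG)/R.
Let x = V_SG − 1.23. Then 86.4 x² + x − 12.27 = 0, giving x = 0.371 V (positive root), so V_SG = 1.6 V.
I_D = (V_DD − V_SG)/R = (13.5 − 1.6) / 45.1 = 0.264 mA.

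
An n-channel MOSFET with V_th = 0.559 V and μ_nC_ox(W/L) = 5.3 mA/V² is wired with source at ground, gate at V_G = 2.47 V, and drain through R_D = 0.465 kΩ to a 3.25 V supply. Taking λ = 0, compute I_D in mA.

V_GS = V_G = 2.47 V, so V_ov = 2.47 − 0.559 = 1.91 V.
Assume saturation: I_D = ½ k_n V_ov² = 0.5 × 5.3 × 1.91² = 9.68 mA, giving V_DS = V_DD − I_D R_D = 3.25 − 9.68 × 0.465 = -1.25 V.
But -1.25 V < V_ov = 1.91 V, so the device is actually in triode.
In triode I_D = k_n[V_ov V_DS − ½ V_DS²] and I_D = (V_DD − V_DS)/R_D. Equating: 1.23 V_DS² − 5.71 V_DS + 3.25 = 0, giving V_DS = 0.665 V (the root below V_ov).
I_D = (3.25 − 0.665) / 0.465 = 5.56 mA.

I_D = 5.56 mA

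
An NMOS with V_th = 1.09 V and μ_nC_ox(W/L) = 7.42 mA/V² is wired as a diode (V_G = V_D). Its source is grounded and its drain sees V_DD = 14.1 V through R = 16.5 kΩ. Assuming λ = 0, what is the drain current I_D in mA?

With gate tied to drain, V_GS = V_DS ≥ V_GS − V_th, so the device is in saturation.
KCL at the drain: ½ k_n (V_GS − V_th)² = (V_DD − V_GS)/R.
Let x = V_GS − 1.09. Then 61.2 x² + x − 13.01 = 0, giving x = 0.453 V (positive root), so V_GS = 1.54 V.
I_D = (V_DD − V_GS)/R = (14.1 − 1.54) / 16.5 = 0.761 mA.

I_D = 0.761 mA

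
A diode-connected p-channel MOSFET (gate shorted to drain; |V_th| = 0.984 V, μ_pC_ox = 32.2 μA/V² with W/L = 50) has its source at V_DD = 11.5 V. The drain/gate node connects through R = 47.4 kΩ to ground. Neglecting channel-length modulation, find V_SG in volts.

With gate tied to drain, V_SG = V_SD ≥ V_SG − |V_th|, so the device is in saturation.
k_p = μ_pC_ox · (W/L) = 1.61 mA/V².
KCL at the drain: ½ k_p (V_SG − |V_th|)² = (V_DD − V_SG)/R.
Let x = V_SG − 0.984. Then 38.2 x² + x − 10.52 = 0, giving x = 0.512 V (positive root), so V_SG = 1.5 V.
I_D = (V_DD − V_SG)/R = (11.5 − 1.5) / 47.4 = 0.211 mA.

V_SG = 1.50 V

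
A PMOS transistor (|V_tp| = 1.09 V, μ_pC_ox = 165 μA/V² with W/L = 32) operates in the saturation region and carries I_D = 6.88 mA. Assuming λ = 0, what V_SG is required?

k_p = μ_pC_ox · (W/L) = 5.28 mA/V².
In saturation I_D = ½ k_p (V_SG − |V_tp|)², so V_SG − |V_tp| = √(2 I_D / k_p) = √(2 × 6.88 / 5.28) = 1.61 V.
V_SG = 1.09 + 1.61 = 2.7 V.

V_SG = 2.70 V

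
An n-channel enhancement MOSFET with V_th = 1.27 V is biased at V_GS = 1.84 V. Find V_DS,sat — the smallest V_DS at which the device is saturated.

The boundary between triode and saturation is V_DS = V_GS − V_th = V_ov.
V_ov = 1.84 − 1.27 = 0.57 V.

V_DS,sat = 0.570 V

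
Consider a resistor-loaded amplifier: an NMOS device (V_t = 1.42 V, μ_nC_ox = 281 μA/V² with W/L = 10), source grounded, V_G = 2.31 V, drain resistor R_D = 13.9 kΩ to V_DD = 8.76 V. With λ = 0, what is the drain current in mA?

I_D = 0.609 mA

V_GS = V_G = 2.31 V, so V_ov = 2.31 − 1.42 = 0.89 V.
k_n = μ_nC_ox · (W/L) = 2.81 mA/V².
Assume saturation: I_D = ½ k_n V_ov² = 0.5 × 2.81 × 0.89² = 1.11 mA, giving V_DS = V_DD − I_D R_D = 8.76 − 1.11 × 13.9 = -6.71 V.
But -6.71 V < V_ov = 0.89 V, so the device is actually in triode.
In triode I_D = k_n[V_ov V_DS − ½ V_DS²] and I_D = (V_DD − V_DS)/R_D. Equating: 19.5 V_DS² − 35.76 V_DS + 8.76 = 0, giving V_DS = 0.291 V (the root below V_ov).
I_D = (8.76 − 0.291) / 13.9 = 0.609 mA.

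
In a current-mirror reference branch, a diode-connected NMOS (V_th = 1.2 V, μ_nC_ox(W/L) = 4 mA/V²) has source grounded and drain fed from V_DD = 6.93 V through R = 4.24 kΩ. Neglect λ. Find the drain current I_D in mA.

With gate tied to drain, V_GS = V_DS ≥ V_GS − V_th, so the device is in saturation.
KCL at the drain: ½ k_n (V_GS − V_th)² = (V_DD − V_GS)/R.
Let x = V_GS − 1.2. Then 8.48 x² + x − 5.73 = 0, giving x = 0.765 V (positive root), so V_GS = 1.97 V.
I_D = (V_DD − V_GS)/R = (6.93 − 1.97) / 4.24 = 1.17 mA.

I_D = 1.17 mA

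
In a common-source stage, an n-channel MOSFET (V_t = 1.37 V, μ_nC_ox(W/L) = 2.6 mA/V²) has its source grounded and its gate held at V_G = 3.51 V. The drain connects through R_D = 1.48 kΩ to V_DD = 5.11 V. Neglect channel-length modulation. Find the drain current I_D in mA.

I_D = 3.02 mA

V_GS = V_G = 3.51 V, so V_ov = 3.51 − 1.37 = 2.14 V.
Assume saturation: I_D = ½ k_n V_ov² = 0.5 × 2.6 × 2.14² = 5.95 mA, giving V_DS = V_DD − I_D R_D = 5.11 − 5.95 × 1.48 = -3.7 V.
But -3.7 V < V_ov = 2.14 V, so the device is actually in triode.
In triode I_D = k_n[V_ov V_DS − ½ V_DS²] and I_D = (V_DD − V_DS)/R_D. Equating: 1.92 V_DS² − 9.235 V_DS + 5.11 = 0, giving V_DS = 0.638 V (the root below V_ov).
I_D = (5.11 − 0.638) / 1.48 = 3.02 mA.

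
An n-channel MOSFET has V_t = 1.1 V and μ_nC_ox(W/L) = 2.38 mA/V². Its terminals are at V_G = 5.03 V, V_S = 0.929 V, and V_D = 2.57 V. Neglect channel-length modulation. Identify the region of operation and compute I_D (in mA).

Triode; I_D = 8.52 mA

V_GS = V_G − V_S = 5.03 − 0.929 = 4.1 V; V_DS = V_D − V_S = 2.57 − 0.929 = 1.64 V.
V_ov = V_GS − V_t = 4.1 − 1.1 = 3 V.
Since V_DS = 1.64 V < V_ov = 3 V, the device is in the triode region.
I_D = k_n [V_ov · V_DS − ½ V_DS²] = 2.38 × [3 × 1.64 − 0.5 × 1.64²] = 8.52 mA.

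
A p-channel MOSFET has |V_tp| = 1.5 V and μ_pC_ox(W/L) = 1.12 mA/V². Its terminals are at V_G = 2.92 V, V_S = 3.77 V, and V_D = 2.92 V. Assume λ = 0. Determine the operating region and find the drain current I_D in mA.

V_SG = V_S − V_G = 3.77 − 2.92 = 0.85 V; V_SD = V_S − V_D = 3.77 − 2.92 = 0.85 V.
V_SG = 0.85 V < |V_tp| = 1.5 V, so the transistor is in cutoff.

Cutoff; I_D = 0 mA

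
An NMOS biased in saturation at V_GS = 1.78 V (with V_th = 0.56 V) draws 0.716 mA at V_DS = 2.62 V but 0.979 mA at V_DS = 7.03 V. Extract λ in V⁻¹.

λ = 0.107 V⁻¹

With V_GS fixed, I_D ∝ (1 + λ V_DS) in saturation, so I_D2/I_D1 = (1 + λ V_DS2)/(1 + λ V_DS1).
0.979/0.716 = 1.367 = (1 + 7.03 λ)/(1 + 2.62 λ).
Solving: λ (I_D1 V_DS2 − I_D2 V_DS1) = I_D2 − I_D1, so λ = (0.979 − 0.716) / (0.716 × 7.03 − 0.979 × 2.62) = 0.263 / 2.47 = 0.107 V⁻¹.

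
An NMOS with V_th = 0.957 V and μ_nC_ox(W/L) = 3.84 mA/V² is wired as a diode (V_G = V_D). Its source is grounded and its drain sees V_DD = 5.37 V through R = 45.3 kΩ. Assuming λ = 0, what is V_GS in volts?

With gate tied to drain, V_GS = V_DS ≥ V_GS − V_th, so the device is in saturation.
KCL at the drain: ½ k_n (V_GS − V_th)² = (V_DD − V_GS)/R.
Let x = V_GS − 0.957. Then 87 x² + x − 4.413 = 0, giving x = 0.22 V (positive root), so V_GS = 1.18 V.
I_D = (V_DD − V_GS)/R = (5.37 − 1.18) / 45.3 = 0.0926 mA.

V_GS = 1.18 V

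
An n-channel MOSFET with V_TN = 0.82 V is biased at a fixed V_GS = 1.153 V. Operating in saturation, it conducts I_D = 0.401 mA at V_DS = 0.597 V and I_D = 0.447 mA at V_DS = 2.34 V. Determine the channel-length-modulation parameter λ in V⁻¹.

λ = 0.0685 V⁻¹

With V_GS fixed, I_D ∝ (1 + λ V_DS) in saturation, so I_D2/I_D1 = (1 + λ V_DS2)/(1 + λ V_DS1).
0.447/0.401 = 1.115 = (1 + 2.34 λ)/(1 + 0.597 λ).
Solving: λ (I_D1 V_DS2 − I_D2 V_DS1) = I_D2 − I_D1, so λ = (0.447 − 0.401) / (0.401 × 2.34 − 0.447 × 0.597) = 0.046 / 0.671 = 0.0685 V⁻¹.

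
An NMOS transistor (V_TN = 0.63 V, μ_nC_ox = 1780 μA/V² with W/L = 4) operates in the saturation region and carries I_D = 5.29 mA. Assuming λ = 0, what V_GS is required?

V_GS = 1.85 V

k_n = μ_nC_ox · (W/L) = 7.12 mA/V².
In saturation I_D = ½ k_n (V_GS − V_TN)², so V_GS − V_TN = √(2 I_D / k_n) = √(2 × 5.29 / 7.12) = 1.22 V.
V_GS = 0.63 + 1.22 = 1.85 V.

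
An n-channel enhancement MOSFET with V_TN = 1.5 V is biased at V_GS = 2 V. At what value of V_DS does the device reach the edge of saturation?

V_DS,sat = 0.500 V

The boundary between triode and saturation is V_DS = V_GS − V_TN = V_ov.
V_ov = 2 − 1.5 = 0.5 V.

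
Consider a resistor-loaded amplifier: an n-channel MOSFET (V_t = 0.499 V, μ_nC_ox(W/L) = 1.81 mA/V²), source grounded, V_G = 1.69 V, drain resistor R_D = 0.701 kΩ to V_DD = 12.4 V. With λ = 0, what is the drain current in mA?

I_D = 1.28 mA

V_GS = V_G = 1.69 V, so V_ov = 1.69 − 0.499 = 1.19 V.
Assume saturation: I_D = ½ k_n V_ov² = 0.5 × 1.81 × 1.19² = 1.28 mA, giving V_DS = V_DD − I_D R_D = 12.4 − 1.28 × 0.701 = 11.5 V.
V_DS = 11.5 V ≥ V_ov = 1.19 V, confirming saturation.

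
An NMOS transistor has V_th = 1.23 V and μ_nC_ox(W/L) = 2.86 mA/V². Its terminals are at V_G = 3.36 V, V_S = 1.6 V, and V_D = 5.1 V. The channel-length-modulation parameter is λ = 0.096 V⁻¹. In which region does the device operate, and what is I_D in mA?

Saturation; I_D = 0.537 mA

V_GS = V_G − V_S = 3.36 − 1.6 = 1.76 V; V_DS = V_D − V_S = 5.1 − 1.6 = 3.5 V.
V_ov = V_GS − V_th = 1.76 − 1.23 = 0.53 V.
Since V_DS = 3.5 V ≥ V_ov = 0.53 V, the device is in saturation.
I_D = ½ k_n V_ov² (1 + λ V_DS) = 0.5 × 2.86 × 0.53² × (1 + 0.096 × 3.5) = 0.537 mA.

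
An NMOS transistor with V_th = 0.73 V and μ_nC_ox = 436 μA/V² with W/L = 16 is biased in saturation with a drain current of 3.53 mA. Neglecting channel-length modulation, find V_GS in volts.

k_n = μ_nC_ox · (W/L) = 6.976 mA/V².
In saturation I_D = ½ k_n (V_GS − V_th)², so V_GS − V_th = √(2 I_D / k_n) = √(2 × 3.53 / 6.976) = 1.01 V.
V_GS = 0.73 + 1.01 = 1.74 V.

V_GS = 1.74 V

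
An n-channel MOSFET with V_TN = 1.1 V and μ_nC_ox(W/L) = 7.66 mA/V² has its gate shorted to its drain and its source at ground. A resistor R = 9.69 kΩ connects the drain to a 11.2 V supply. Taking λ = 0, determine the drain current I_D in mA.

With gate tied to drain, V_GS = V_DS ≥ V_GS − V_TN, so the device is in saturation.
KCL at the drain: ½ k_n (V_GS − V_TN)² = (V_DD − V_GS)/R.
Let x = V_GS − 1.1. Then 37.1 x² + x − 10.1 = 0, giving x = 0.508 V (positive root), so V_GS = 1.61 V.
I_D = (V_DD − V_GS)/R = (11.2 − 1.61) / 9.69 = 0.99 mA.

I_D = 0.990 mA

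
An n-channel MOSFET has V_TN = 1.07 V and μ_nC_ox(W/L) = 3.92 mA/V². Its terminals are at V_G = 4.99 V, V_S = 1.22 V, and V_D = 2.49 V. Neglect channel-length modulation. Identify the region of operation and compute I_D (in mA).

V_GS = V_G − V_S = 4.99 − 1.22 = 3.77 V; V_DS = V_D − V_S = 2.49 − 1.22 = 1.27 V.
V_ov = V_GS − V_TN = 3.77 − 1.07 = 2.7 V.
Since V_DS = 1.27 V < V_ov = 2.7 V, the device is in the triode region.
I_D = k_n [V_ov · V_DS − ½ V_DS²] = 3.92 × [2.7 × 1.27 − 0.5 × 1.27²] = 10.3 mA.

Triode; I_D = 10.3 mA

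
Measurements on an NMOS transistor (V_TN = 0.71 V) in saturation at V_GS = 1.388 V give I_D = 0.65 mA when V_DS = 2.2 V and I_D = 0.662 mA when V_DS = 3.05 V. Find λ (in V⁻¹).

With V_GS fixed, I_D ∝ (1 + λ V_DS) in saturation, so I_D2/I_D1 = (1 + λ V_DS2)/(1 + λ V_DS1).
0.662/0.65 = 1.018 = (1 + 3.05 λ)/(1 + 2.2 λ).
Solving: λ (I_D1 V_DS2 − I_D2 V_DS1) = I_D2 − I_D1, so λ = (0.662 − 0.65) / (0.65 × 3.05 − 0.662 × 2.2) = 0.012 / 0.526 = 0.0228 V⁻¹.

λ = 0.0228 V⁻¹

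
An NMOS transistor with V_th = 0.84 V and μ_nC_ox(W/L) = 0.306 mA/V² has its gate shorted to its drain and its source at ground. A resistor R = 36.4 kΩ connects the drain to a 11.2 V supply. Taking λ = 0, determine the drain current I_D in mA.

I_D = 0.250 mA

With gate tied to drain, V_GS = V_DS ≥ V_GS − V_th, so the device is in saturation.
KCL at the drain: ½ k_n (V_GS − V_th)² = (V_DD − V_GS)/R.
Let x = V_GS − 0.84. Then 5.57 x² + x − 10.36 = 0, giving x = 1.28 V (positive root), so V_GS = 2.12 V.
I_D = (V_DD − V_GS)/R = (11.2 − 2.12) / 36.4 = 0.25 mA.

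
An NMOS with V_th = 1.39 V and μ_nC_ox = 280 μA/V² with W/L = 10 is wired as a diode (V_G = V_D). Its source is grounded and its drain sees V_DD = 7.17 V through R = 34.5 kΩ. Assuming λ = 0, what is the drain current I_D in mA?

With gate tied to drain, V_GS = V_DS ≥ V_GS − V_th, so the device is in saturation.
k_n = μ_nC_ox · (W/L) = 2.8 mA/V².
KCL at the drain: ½ k_n (V_GS − V_th)² = (V_DD − V_GS)/R.
Let x = V_GS − 1.39. Then 48.3 x² + x − 5.78 = 0, giving x = 0.336 V (positive root), so V_GS = 1.73 V.
I_D = (V_DD − V_GS)/R = (7.17 − 1.73) / 34.5 = 0.158 mA.

I_D = 0.158 mA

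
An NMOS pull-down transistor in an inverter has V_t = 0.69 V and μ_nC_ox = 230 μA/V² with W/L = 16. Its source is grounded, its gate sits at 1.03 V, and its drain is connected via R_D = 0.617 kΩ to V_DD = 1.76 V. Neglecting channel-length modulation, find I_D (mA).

I_D = 0.213 mA

V_GS = V_G = 1.03 V, so V_ov = 1.03 − 0.69 = 0.34 V.
k_n = μ_nC_ox · (W/L) = 3.68 mA/V².
Assume saturation: I_D = ½ k_n V_ov² = 0.5 × 3.68 × 0.34² = 0.213 mA, giving V_DS = V_DD − I_D R_D = 1.76 − 0.213 × 0.617 = 1.63 V.
V_DS = 1.63 V ≥ V_ov = 0.34 V, confirming saturation.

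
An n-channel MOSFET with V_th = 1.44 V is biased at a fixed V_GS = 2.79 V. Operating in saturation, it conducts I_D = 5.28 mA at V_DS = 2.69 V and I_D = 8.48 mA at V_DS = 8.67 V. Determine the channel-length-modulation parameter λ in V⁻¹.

λ = 0.139 V⁻¹

With V_GS fixed, I_D ∝ (1 + λ V_DS) in saturation, so I_D2/I_D1 = (1 + λ V_DS2)/(1 + λ V_DS1).
8.48/5.28 = 1.606 = (1 + 8.67 λ)/(1 + 2.69 λ).
Solving: λ (I_D1 V_DS2 − I_D2 V_DS1) = I_D2 − I_D1, so λ = (8.48 − 5.28) / (5.28 × 8.67 − 8.48 × 2.69) = 3.2 / 23 = 0.139 V⁻¹.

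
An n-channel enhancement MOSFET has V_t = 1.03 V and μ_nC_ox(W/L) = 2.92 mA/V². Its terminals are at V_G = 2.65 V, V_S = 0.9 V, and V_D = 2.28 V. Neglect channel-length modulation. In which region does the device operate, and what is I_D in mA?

Saturation; I_D = 0.757 mA

V_GS = V_G − V_S = 2.65 − 0.9 = 1.75 V; V_DS = V_D − V_S = 2.28 − 0.9 = 1.38 V.
V_ov = V_GS − V_t = 1.75 − 1.03 = 0.72 V.
Since V_DS = 1.38 V ≥ V_ov = 0.72 V, the device is in saturation.
I_D = ½ k_n V_ov² = 0.5 × 2.92 × 0.72² = 0.757 mA.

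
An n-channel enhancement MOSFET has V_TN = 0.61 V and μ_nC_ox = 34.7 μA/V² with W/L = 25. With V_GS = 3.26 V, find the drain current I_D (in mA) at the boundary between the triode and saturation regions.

I_D = 3.05 mA

At the boundary V_DS = V_ov = V_GS − V_TN = 3.26 − 0.61 = 2.65 V.
k_n = μ_nC_ox · (W/L) = 0.8675 mA/V².
I_D = ½ k_n V_ov² = 0.5 × 0.8675 × 2.65² = 3.05 mA.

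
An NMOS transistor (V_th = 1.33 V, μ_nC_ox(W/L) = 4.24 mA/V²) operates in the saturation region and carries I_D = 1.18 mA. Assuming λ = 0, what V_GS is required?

V_GS = 2.08 V

In saturation I_D = ½ k_n (V_GS − V_th)², so V_GS − V_th = √(2 I_D / k_n) = √(2 × 1.18 / 4.24) = 0.746 V.
V_GS = 1.33 + 0.746 = 2.08 V.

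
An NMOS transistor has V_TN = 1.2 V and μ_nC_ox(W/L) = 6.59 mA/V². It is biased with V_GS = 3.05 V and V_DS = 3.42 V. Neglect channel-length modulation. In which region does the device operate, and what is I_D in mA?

Saturation; I_D = 11.3 mA

V_ov = V_GS − V_TN = 3.05 − 1.2 = 1.85 V.
Since V_DS = 3.42 V ≥ V_ov = 1.85 V, the device is in saturation.
I_D = ½ k_n V_ov² = 0.5 × 6.59 × 1.85² = 11.3 mA.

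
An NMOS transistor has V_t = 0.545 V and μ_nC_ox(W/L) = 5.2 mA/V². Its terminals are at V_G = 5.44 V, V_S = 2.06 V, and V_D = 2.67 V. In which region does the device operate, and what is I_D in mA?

V_GS = V_G − V_S = 5.44 − 2.06 = 3.38 V; V_DS = V_D − V_S = 2.67 − 2.06 = 0.61 V.
V_ov = V_GS − V_t = 3.38 − 0.545 = 2.84 V.
Since V_DS = 0.61 V < V_ov = 2.84 V, the device is in the triode region.
I_D = k_n [V_ov · V_DS − ½ V_DS²] = 5.2 × [2.84 × 0.61 − 0.5 × 0.61²] = 8.03 mA.

Triode; I_D = 8.03 mA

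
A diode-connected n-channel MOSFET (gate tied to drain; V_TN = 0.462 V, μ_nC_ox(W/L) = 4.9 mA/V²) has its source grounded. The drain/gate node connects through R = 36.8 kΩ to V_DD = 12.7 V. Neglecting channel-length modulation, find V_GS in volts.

With gate tied to drain, V_GS = V_DS ≥ V_GS − V_TN, so the device is in saturation.
KCL at the drain: ½ k_n (V_GS − V_TN)² = (V_DD − V_GS)/R.
Let x = V_GS − 0.462. Then 90.2 x² + x − 12.24 = 0, giving x = 0.363 V (positive root), so V_GS = 0.825 V.
I_D = (V_DD − V_GS)/R = (12.7 − 0.825) / 36.8 = 0.323 mA.

V_GS = 0.825 V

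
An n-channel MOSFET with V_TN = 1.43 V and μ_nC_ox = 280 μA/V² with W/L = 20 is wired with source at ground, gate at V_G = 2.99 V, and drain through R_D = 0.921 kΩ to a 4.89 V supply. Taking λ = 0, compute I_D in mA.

V_GS = V_G = 2.99 V, so V_ov = 2.99 − 1.43 = 1.56 V.
k_n = μ_nC_ox · (W/L) = 5.6 mA/V².
Assume saturation: I_D = ½ k_n V_ov² = 0.5 × 5.6 × 1.56² = 6.81 mA, giving V_DS = V_DD − I_D R_D = 4.89 − 6.81 × 0.921 = -1.39 V.
But -1.39 V < V_ov = 1.56 V, so the device is actually in triode.
In triode I_D = k_n[V_ov V_DS − ½ V_DS²] and I_D = (V_DD − V_DS)/R_D. Equating: 2.58 V_DS² − 9.046 V_DS + 4.89 = 0, giving V_DS = 0.668 V (the root below V_ov).
I_D = (4.89 − 0.668) / 0.921 = 4.58 mA.

I_D = 4.58 mA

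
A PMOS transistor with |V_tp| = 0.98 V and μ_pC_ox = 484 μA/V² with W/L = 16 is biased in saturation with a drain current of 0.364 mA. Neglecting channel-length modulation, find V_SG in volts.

k_p = μ_pC_ox · (W/L) = 7.744 mA/V².
In saturation I_D = ½ k_p (V_SG − |V_tp|)², so V_SG − |V_tp| = √(2 I_D / k_p) = √(2 × 0.364 / 7.744) = 0.307 V.
V_SG = 0.98 + 0.307 = 1.29 V.

V_SG = 1.29 V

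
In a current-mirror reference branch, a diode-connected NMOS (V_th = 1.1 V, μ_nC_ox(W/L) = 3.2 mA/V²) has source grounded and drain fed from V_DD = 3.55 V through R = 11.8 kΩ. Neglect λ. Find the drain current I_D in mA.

With gate tied to drain, V_GS = V_DS ≥ V_GS − V_th, so the device is in saturation.
KCL at the drain: ½ k_n (V_GS − V_th)² = (V_DD − V_GS)/R.
Let x = V_GS − 1.1. Then 18.9 x² + x − 2.45 = 0, giving x = 0.335 V (positive root), so V_GS = 1.43 V.
I_D = (V_DD − V_GS)/R = (3.55 − 1.43) / 11.8 = 0.179 mA.

I_D = 0.179 mA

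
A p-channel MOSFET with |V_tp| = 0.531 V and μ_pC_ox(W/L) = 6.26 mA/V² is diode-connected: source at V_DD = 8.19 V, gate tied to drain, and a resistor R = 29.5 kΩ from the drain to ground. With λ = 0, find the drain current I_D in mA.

I_D = 0.250 mA

With gate tied to drain, V_SG = V_SD ≥ V_SG − |V_tp|, so the device is in saturation.
KCL at the drain: ½ k_p (V_SG − |V_tp|)² = (V_DD − V_SG)/R.
Let x = V_SG − 0.531. Then 92.3 x² + x − 7.659 = 0, giving x = 0.283 V (positive root), so V_SG = 0.814 V.
I_D = (V_DD − V_SG)/R = (8.19 − 0.814) / 29.5 = 0.25 mA.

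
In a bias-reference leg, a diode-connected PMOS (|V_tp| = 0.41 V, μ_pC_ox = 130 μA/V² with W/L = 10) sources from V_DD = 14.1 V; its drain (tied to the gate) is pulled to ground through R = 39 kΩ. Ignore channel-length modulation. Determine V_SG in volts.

With gate tied to drain, V_SG = V_SD ≥ V_SG − |V_tp|, so the device is in saturation.
k_p = μ_pC_ox · (W/L) = 1.3 mA/V².
KCL at the drain: ½ k_p (V_SG − |V_tp|)² = (V_DD − V_SG)/R.
Let x = V_SG − 0.41. Then 25.4 x² + x − 13.69 = 0, giving x = 0.715 V (positive root), so V_SG = 1.13 V.
I_D = (V_DD − V_SG)/R = (14.1 − 1.13) / 39 = 0.333 mA.

V_SG = 1.13 V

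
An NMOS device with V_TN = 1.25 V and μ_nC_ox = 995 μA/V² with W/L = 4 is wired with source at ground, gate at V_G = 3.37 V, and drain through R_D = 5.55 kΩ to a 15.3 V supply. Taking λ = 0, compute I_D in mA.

I_D = 2.69 mA

V_GS = V_G = 3.37 V, so V_ov = 3.37 − 1.25 = 2.12 V.
k_n = μ_nC_ox · (W/L) = 3.98 mA/V².
Assume saturation: I_D = ½ k_n V_ov² = 0.5 × 3.98 × 2.12² = 8.94 mA, giving V_DS = V_DD − I_D R_D = 15.3 − 8.94 × 5.55 = -34.3 V.
But -34.3 V < V_ov = 2.12 V, so the device is actually in triode.
In triode I_D = k_n[V_ov V_DS − ½ V_DS²] and I_D = (V_DD − V_DS)/R_D. Equating: 11 V_DS² − 47.83 V_DS + 15.3 = 0, giving V_DS = 0.348 V (the root below V_ov).
I_D = (15.3 − 0.348) / 5.55 = 2.69 mA.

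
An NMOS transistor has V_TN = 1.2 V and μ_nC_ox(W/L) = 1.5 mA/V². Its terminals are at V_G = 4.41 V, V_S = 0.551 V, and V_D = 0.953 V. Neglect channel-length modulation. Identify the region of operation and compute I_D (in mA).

Triode; I_D = 1.48 mA

V_GS = V_G − V_S = 4.41 − 0.551 = 3.86 V; V_DS = V_D − V_S = 0.953 − 0.551 = 0.402 V.
V_ov = V_GS − V_TN = 3.86 − 1.2 = 2.66 V.
Since V_DS = 0.402 V < V_ov = 2.66 V, the device is in the triode region.
I_D = k_n [V_ov · V_DS − ½ V_DS²] = 1.5 × [2.66 × 0.402 − 0.5 × 0.402²] = 1.48 mA.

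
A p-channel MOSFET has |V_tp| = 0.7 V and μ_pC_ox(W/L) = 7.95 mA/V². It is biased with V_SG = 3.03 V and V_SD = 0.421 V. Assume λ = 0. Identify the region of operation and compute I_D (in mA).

V_ov = V_SG − |V_tp| = 3.03 − 0.7 = 2.33 V.
Since V_SD = 0.421 V < V_ov = 2.33 V, the device is in the triode region.
I_D = k_p [V_ov · V_SD − ½ V_SD²] = 7.95 × [2.33 × 0.421 − 0.5 × 0.421²] = 7.09 mA.

Triode; I_D = 7.09 mA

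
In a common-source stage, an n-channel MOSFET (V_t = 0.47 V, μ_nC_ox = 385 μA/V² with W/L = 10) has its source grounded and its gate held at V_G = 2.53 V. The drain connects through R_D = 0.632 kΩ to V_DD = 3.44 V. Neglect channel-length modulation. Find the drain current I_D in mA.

I_D = 4.40 mA

V_GS = V_G = 2.53 V, so V_ov = 2.53 − 0.47 = 2.06 V.
k_n = μ_nC_ox · (W/L) = 3.85 mA/V².
Assume saturation: I_D = ½ k_n V_ov² = 0.5 × 3.85 × 2.06² = 8.17 mA, giving V_DS = V_DD − I_D R_D = 3.44 − 8.17 × 0.632 = -1.72 V.
But -1.72 V < V_ov = 2.06 V, so the device is actually in triode.
In triode I_D = k_n[V_ov V_DS − ½ V_DS²] and I_D = (V_DD − V_DS)/R_D. Equating: 1.22 V_DS² − 6.012 V_DS + 3.44 = 0, giving V_DS = 0.66 V (the root below V_ov).
I_D = (3.44 − 0.66) / 0.632 = 4.4 mA.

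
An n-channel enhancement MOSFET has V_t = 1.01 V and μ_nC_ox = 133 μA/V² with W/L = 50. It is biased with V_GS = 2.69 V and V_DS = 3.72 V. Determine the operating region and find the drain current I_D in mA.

k_n = μ_nC_ox · (W/L) = 6.65 mA/V².
V_ov = V_GS − V_t = 2.69 − 1.01 = 1.68 V.
Since V_DS = 3.72 V ≥ V_ov = 1.68 V, the device is in saturation.
I_D = ½ k_n V_ov² = 0.5 × 6.65 × 1.68² = 9.38 mA.

Saturation; I_D = 9.38 mA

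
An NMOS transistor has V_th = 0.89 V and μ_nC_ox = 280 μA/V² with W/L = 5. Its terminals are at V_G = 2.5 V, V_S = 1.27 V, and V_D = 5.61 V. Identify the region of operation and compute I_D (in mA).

V_GS = V_G − V_S = 2.5 − 1.27 = 1.23 V; V_DS = V_D − V_S = 5.61 − 1.27 = 4.34 V.
k_n = μ_nC_ox · (W/L) = 1.4 mA/V².
V_ov = V_GS − V_th = 1.23 − 0.89 = 0.34 V.
Since V_DS = 4.34 V ≥ V_ov = 0.34 V, the device is in saturation.
I_D = ½ k_n V_ov² = 0.5 × 1.4 × 0.34² = 0.0809 mA.

Saturation; I_D = 0.0809 mA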